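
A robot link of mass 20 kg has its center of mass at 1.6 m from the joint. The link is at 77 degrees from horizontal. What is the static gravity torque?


tau = m*g*L*cos(angle)
= 20 * 9.81 * 1.6 * cos(77 deg)
= 20 * 9.81 * 1.6 * 0.225
= 70.6166 Nm


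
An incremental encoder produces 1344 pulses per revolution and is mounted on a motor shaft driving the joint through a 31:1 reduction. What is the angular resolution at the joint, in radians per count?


counts per rev = 1344
effective counts at joint = 1344 * 31 = 41664
resolution = 2*pi / 41664
= 1.5081e-04 rad/count


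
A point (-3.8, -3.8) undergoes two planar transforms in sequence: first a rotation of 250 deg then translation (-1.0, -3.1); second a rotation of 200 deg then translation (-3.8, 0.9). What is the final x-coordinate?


After transform 1:
x1 = cos(250)*-3.8 - sin(250)*-3.8 + -1.0 = -3.2712
y1 = sin(250)*-3.8 + cos(250)*-3.8 + -3.1 = 1.7705
After transform 2:
x2 = cos(200)*-3.2712 - sin(200)*1.7705 + -3.8
= -0.1206


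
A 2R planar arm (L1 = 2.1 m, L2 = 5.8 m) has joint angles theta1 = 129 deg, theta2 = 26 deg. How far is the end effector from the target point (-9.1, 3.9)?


End effector via forward kinematics:
x = L1*cos(t1) + L2*cos(t1+t2) = -6.5782
y = L1*sin(t1) + L2*sin(t1+t2) = 4.0832
Distance to target:
d = sqrt((-9.1 - -6.5782)^2 + (3.9 - 4.0832)^2)
= sqrt(6.3597 + 0.0336)
= 2.5285 m


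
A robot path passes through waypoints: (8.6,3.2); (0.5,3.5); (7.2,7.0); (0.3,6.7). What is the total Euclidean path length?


Segment lengths:
  seg1 = sqrt((-8.1)^2 + (0.3)^2) = 8.1056
  seg2 = sqrt((6.7)^2 + (3.5)^2) = 7.5591
  seg3 = sqrt((-6.9)^2 + (-0.3)^2) = 6.9065
Total = 22.5712


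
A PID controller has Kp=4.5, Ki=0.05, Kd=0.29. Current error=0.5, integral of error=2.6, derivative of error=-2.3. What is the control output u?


u = Kp*e + Ki*int(e) + Kd*de/dt
= 4.5*0.5 + 0.05*2.6 + 0.29*(-2.3)
= 2.25 + 0.13 + -0.667
= 1.713


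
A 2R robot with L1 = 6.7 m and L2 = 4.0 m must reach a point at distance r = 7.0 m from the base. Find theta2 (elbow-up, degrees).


cos(theta2) = (r^2 - L1^2 - L2^2) / (2*L1*L2)
cos(theta2) = (49.0 - 44.89 - 16.0) / 53.6
cos(theta2) = -0.221828
theta2 = 102.8164 degrees


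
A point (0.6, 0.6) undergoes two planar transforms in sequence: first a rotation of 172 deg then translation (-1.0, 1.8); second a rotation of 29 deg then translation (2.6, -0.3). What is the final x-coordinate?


After transform 1:
x1 = cos(172)*0.6 - sin(172)*0.6 + -1.0 = -1.6777
y1 = sin(172)*0.6 + cos(172)*0.6 + 1.8 = 1.2893
After transform 2:
x2 = cos(29)*-1.6777 - sin(29)*1.2893 + 2.6
= 0.5076


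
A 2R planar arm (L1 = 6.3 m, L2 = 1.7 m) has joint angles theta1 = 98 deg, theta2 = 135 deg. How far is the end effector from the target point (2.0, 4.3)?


End effector via forward kinematics:
x = L1*cos(t1) + L2*cos(t1+t2) = -1.8999
y = L1*sin(t1) + L2*sin(t1+t2) = 4.881
Distance to target:
d = sqrt((2.0 - -1.8999)^2 + (4.3 - 4.881)^2)
= sqrt(15.209 + 0.3376)
= 3.9429 m


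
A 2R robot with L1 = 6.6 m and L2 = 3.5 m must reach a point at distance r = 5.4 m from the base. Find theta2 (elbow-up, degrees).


cos(theta2) = (r^2 - L1^2 - L2^2) / (2*L1*L2)
cos(theta2) = (29.16 - 43.56 - 12.25) / 46.2
cos(theta2) = -0.57684
theta2 = 125.2286 degrees


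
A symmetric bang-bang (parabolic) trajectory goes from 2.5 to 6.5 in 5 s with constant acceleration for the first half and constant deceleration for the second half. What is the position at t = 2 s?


Symmetric rest-to-rest: each phase covers (pf-p0)/2 in time T/2. 0.5*a*(T/2)^2 = (pf-p0)/2 => a = 4*(pf-p0)/T^2
a = 4*(6.5-2.5)/5^2 = 0.64
t = 2 is in the acceleration phase (t <= T/2).
p = p0 + 0.5*a*t^2 = 2.5 + 0.5*0.64*2^2
= 3.78


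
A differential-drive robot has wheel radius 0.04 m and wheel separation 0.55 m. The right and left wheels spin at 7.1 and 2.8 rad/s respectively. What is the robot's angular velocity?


vR = r*wR = 0.04*7.1 = 0.284 m/s
vL = r*wL = 0.04*2.8 = 0.112 m/s
v = (vR+vL)/2 = 0.198 m/s
omega = (vR-vL)/L = 0.3127 rad/s
angular velocity = 0.3127 rad/s


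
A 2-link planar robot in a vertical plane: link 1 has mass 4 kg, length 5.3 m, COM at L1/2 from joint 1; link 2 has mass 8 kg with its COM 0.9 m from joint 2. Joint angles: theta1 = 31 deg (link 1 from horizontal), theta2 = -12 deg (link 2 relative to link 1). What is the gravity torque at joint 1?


Horizontal distance from joint 1 to link-1 COM:
  x_c1 = (L1/2)*cos(t1) = 2.65 * 0.8572 = 2.2715 m
Horizontal distance from joint 1 to link-2 COM:
  x_c2 = L1*cos(t1) + Lc2*cos(t1+t2)
       = 5.3*0.8572 + 0.9*0.9455 = 5.394 m
tau1 = m1*g*x_c1 + m2*g*x_c2
     = 4*9.81*2.2715 + 8*9.81*5.394
     = 89.1334 + 423.3175
     = 512.4509 Nm


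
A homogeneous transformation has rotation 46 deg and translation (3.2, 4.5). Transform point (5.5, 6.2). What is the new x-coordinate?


x' = cos(theta)*px - sin(theta)*py + tx
= 0.6947*5.5 - 0.7193*6.2 + 3.2
= 2.5607


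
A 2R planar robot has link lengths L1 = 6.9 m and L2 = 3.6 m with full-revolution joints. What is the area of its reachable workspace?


r_max = L1 + L2 = 10.5 m
r_min = |L1 - L2| = 3.3 m
Area = pi*(r_max^2 - r_min^2)
= pi*(110.25 - 10.89)
= pi * 99.36
= 312.1486 m^2


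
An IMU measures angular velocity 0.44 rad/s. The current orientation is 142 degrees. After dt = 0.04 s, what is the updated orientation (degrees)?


delta_theta = w * dt = 0.44 * 0.04 = 0.0176 rad
= 1.0084 deg
theta_new = 142 + 1.0084 = 143.0084 deg


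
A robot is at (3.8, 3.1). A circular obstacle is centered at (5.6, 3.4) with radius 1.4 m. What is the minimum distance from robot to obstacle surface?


center_dist = sqrt((3.8-5.6)^2 + (3.1-3.4)^2)
= sqrt(3.24 + 0.09)
= 1.8248
min_dist = center_dist - radius = 1.8248 - 1.4 = 0.4248 m


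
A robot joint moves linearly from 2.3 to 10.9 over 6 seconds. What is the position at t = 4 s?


s = t/T = 4/6 = 0.6667
p(t) = p0 + (pf-p0)*s
= 2.3 + (10.9 - 2.3) * 0.6667
= 8.0333


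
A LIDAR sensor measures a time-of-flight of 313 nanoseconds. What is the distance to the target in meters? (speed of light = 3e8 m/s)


tof = 313 ns = 3.13e-07 s
dist = c * tof / 2
= 3e8 * 3.13e-07 / 2
= 46.95 m


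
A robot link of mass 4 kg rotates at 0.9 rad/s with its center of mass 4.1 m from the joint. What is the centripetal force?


F = m * omega^2 * r
= 4 * 0.9^2 * 4.1
= 4 * 0.81 * 4.1
= 13.284 N


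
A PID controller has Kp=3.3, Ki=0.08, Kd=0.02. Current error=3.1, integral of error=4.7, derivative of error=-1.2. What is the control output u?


u = Kp*e + Ki*int(e) + Kd*de/dt
= 3.3*3.1 + 0.08*4.7 + 0.02*(-1.2)
= 10.23 + 0.376 + -0.024
= 10.582


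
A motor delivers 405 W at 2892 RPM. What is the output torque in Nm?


omega = 2892 * 2*pi/60 = 302.8495 rad/s
tau = P / omega = 405 / 302.8495
= 1.3373 Nm


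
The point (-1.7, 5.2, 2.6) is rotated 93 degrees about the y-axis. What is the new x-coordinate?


Rotation about y-axis: x' = x*cos(theta) + z*sin(theta)
= -1.7 * -0.0523 + 2.6 * 0.9986
= 2.6854


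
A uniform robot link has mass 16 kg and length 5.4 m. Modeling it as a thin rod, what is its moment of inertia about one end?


I = (1/3) * m * L^2
= (1/3) * 16 * 5.4^2
= 0.333333 * 16 * 29.16
= 155.52 kg*m^2


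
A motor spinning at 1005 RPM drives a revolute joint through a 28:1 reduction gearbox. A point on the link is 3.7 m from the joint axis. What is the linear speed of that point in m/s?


omega_motor = 1005 * 2*pi/60 = 105.2434 rad/s
omega_joint = omega_motor / 28 = 3.7587 rad/s
v = omega_joint * r = 3.7587 * 3.7
= 13.9072 m/s


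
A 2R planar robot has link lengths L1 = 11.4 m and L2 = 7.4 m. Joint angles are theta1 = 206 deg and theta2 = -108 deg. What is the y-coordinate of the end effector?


Convert angles to radians: theta1 = 3.5954, theta2 = -1.885
y = L1*sin(theta1) + L2*sin(theta1+theta2)
y = -4.9974 + 7.328
y = 2.3306


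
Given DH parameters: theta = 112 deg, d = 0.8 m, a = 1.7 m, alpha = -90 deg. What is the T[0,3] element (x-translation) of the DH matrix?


T[0,3] = a * cos(theta)
= 1.7 * cos(112 deg)
= 1.7 * -0.3746
= -0.6368


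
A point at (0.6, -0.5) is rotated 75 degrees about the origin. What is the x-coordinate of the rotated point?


x' = x*cos(theta) - y*sin(theta)
cos(75 deg) = 0.2588, sin(75 deg) = 0.9659
x' = 0.6 * 0.2588 - -0.5 * 0.9659
= 0.1553 - -0.483
= 0.6383


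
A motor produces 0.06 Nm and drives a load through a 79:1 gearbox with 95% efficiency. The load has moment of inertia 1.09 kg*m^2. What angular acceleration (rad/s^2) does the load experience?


tau_out = tau_motor * N * eta
= 0.06 * 79 * 0.95 = 4.503 Nm
alpha = tau_out / I = 4.503 / 1.09
= 4.1312 rad/s^2


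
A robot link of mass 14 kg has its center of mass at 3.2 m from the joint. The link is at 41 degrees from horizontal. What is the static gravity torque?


tau = m*g*L*cos(angle)
= 14 * 9.81 * 3.2 * cos(41 deg)
= 14 * 9.81 * 3.2 * 0.7547
= 331.6858 Nm


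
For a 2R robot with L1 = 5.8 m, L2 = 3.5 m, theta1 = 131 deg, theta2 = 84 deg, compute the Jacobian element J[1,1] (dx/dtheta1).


J[1,1] = -L1*sin(t1) - L2*sin(t1+t2)
= -5.8*sin(131) - 3.5*sin(215)
= -2.3698


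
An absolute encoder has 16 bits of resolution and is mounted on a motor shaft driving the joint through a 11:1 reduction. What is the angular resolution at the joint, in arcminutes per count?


counts = 2^16 = 65536
effective counts at joint = 65536 * 11 = 720896
resolution = 360*60 / 720896
= 0.03 arcmin/count


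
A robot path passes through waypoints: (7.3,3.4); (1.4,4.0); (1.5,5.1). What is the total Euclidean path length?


Segment lengths:
  seg1 = sqrt((-5.9)^2 + (0.6)^2) = 5.9304
  seg2 = sqrt((0.1)^2 + (1.1)^2) = 1.1045
Total = 7.035


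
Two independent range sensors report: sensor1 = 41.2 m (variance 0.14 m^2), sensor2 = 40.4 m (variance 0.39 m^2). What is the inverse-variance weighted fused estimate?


w1 = (1/var1) / (1/var1 + 1/var2)
   = 7.1429 / (7.1429 + 2.5641) = 0.7358
w2 = 1 - w1 = 0.2642
fused = w1*s1 + w2*s2 = 30.317 + 10.6717
= 40.9887 m


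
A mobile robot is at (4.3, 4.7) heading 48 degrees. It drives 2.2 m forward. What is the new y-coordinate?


y_new = y0 + d*sin(theta)
= 4.7 + 2.2*sin(48)
= 4.7 + 1.6349
= 6.3349


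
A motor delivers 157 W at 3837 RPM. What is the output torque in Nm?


omega = 3837 * 2*pi/60 = 401.8097 rad/s
tau = P / omega = 157 / 401.8097
= 0.3907 Nm


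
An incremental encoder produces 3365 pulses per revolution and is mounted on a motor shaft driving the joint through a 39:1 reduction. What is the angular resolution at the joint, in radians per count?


counts per rev = 3365
effective counts at joint = 3365 * 39 = 131235
resolution = 2*pi / 131235
= 4.7877e-05 rad/count


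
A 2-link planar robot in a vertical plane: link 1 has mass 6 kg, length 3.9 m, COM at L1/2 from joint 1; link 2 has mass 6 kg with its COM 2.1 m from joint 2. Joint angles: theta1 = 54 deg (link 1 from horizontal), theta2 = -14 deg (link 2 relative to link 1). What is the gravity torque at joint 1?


Horizontal distance from joint 1 to link-1 COM:
  x_c1 = (L1/2)*cos(t1) = 1.95 * 0.5878 = 1.1462 m
Horizontal distance from joint 1 to link-2 COM:
  x_c2 = L1*cos(t1) + Lc2*cos(t1+t2)
       = 3.9*0.5878 + 2.1*0.766 = 3.9011 m
tau1 = m1*g*x_c1 + m2*g*x_c2
     = 6*9.81*1.1462 + 6*9.81*3.9011
     = 67.4642 + 229.6161
     = 297.0804 Nm


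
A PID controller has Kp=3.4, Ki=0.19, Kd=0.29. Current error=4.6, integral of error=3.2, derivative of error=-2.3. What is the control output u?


u = Kp*e + Ki*int(e) + Kd*de/dt
= 3.4*4.6 + 0.19*3.2 + 0.29*(-2.3)
= 15.64 + 0.608 + -0.667
= 15.581


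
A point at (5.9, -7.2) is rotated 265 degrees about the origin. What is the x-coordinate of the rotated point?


x' = x*cos(theta) - y*sin(theta)
cos(265 deg) = -0.0872, sin(265 deg) = -0.9962
x' = 5.9 * -0.0872 - -7.2 * -0.9962
= -0.5142 - 7.1726
= -7.6868


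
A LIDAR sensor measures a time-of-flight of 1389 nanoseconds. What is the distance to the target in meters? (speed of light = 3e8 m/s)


tof = 1389 ns = 1.389e-06 s
dist = c * tof / 2
= 3e8 * 1.389e-06 / 2
= 208.35 m


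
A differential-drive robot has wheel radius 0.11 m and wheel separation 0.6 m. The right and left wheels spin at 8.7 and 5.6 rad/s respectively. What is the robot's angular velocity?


vR = r*wR = 0.11*8.7 = 0.957 m/s
vL = r*wL = 0.11*5.6 = 0.616 m/s
v = (vR+vL)/2 = 0.7865 m/s
omega = (vR-vL)/L = 0.5683 rad/s
angular velocity = 0.5683 rad/s


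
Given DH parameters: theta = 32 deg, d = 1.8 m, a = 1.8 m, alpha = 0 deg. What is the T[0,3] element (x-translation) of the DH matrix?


T[0,3] = a * cos(theta)
= 1.8 * cos(32 deg)
= 1.8 * 0.848
= 1.5265


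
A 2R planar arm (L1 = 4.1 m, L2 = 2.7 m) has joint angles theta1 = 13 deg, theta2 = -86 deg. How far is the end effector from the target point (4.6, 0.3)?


End effector via forward kinematics:
x = L1*cos(t1) + L2*cos(t1+t2) = 4.7843
y = L1*sin(t1) + L2*sin(t1+t2) = -1.6597
Distance to target:
d = sqrt((4.6 - 4.7843)^2 + (0.3 - -1.6597)^2)
= sqrt(0.034 + 3.8405)
= 1.9684 m


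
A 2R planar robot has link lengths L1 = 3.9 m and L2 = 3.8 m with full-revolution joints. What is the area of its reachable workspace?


r_max = L1 + L2 = 7.7 m
r_min = |L1 - L2| = 0.1 m
Area = pi*(r_max^2 - r_min^2)
= pi*(59.29 - 0.01)
= pi * 59.28
= 186.2336 m^2


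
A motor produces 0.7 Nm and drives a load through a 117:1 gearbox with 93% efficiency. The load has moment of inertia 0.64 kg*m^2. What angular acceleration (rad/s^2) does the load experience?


tau_out = tau_motor * N * eta
= 0.7 * 117 * 0.93 = 76.167 Nm
alpha = tau_out / I = 76.167 / 0.64
= 119.0109 rad/s^2


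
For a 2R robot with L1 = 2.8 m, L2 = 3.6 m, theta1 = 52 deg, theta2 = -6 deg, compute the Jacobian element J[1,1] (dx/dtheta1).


J[1,1] = -L1*sin(t1) - L2*sin(t1+t2)
= -2.8*sin(52) - 3.6*sin(46)
= -4.7961


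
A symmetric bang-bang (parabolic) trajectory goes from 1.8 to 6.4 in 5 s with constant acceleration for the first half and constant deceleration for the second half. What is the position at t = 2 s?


Symmetric rest-to-rest: each phase covers (pf-p0)/2 in time T/2. 0.5*a*(T/2)^2 = (pf-p0)/2 => a = 4*(pf-p0)/T^2
a = 4*(6.4-1.8)/5^2 = 0.736
t = 2 is in the acceleration phase (t <= T/2).
p = p0 + 0.5*a*t^2 = 1.8 + 0.5*0.736*2^2
= 3.272


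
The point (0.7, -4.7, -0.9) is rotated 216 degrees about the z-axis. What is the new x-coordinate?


Rotation about z-axis: x' = x*cos(theta) - y*sin(theta)
= 0.7 * -0.809 - -4.7 * -0.5878
= -3.3289


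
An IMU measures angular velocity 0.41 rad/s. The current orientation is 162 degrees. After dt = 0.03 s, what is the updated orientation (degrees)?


delta_theta = w * dt = 0.41 * 0.03 = 0.0123 rad
= 0.7047 deg
theta_new = 162 + 0.7047 = 162.7047 deg


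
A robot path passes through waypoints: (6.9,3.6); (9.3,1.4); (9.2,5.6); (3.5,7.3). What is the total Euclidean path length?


Segment lengths:
  seg1 = sqrt((2.4)^2 + (-2.2)^2) = 3.2558
  seg2 = sqrt((-0.1)^2 + (4.2)^2) = 4.2012
  seg3 = sqrt((-5.7)^2 + (1.7)^2) = 5.9481
Total = 13.4051


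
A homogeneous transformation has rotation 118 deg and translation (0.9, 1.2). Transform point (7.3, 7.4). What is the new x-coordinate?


x' = cos(theta)*px - sin(theta)*py + tx
= -0.4695*7.3 - 0.8829*7.4 + 0.9
= -9.061


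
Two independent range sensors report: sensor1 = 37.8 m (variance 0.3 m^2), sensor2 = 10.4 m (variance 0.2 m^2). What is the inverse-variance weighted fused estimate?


w1 = (1/var1) / (1/var1 + 1/var2)
   = 3.3333 / (3.3333 + 5.0) = 0.4
w2 = 1 - w1 = 0.6
fused = w1*s1 + w2*s2 = 15.12 + 6.24
= 21.36 m


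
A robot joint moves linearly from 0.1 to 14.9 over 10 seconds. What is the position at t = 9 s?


s = t/T = 9/10 = 0.9
p(t) = p0 + (pf-p0)*s
= 0.1 + (14.9 - 0.1) * 0.9
= 13.42


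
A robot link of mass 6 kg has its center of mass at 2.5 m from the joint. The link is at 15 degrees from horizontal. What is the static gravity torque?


tau = m*g*L*cos(angle)
= 6 * 9.81 * 2.5 * cos(15 deg)
= 6 * 9.81 * 2.5 * 0.9659
= 142.136 Nm


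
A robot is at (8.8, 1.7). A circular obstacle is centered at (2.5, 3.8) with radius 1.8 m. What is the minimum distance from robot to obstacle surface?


center_dist = sqrt((8.8-2.5)^2 + (1.7-3.8)^2)
= sqrt(39.69 + 4.41)
= 6.6408
min_dist = center_dist - radius = 6.6408 - 1.8 = 4.8408 m


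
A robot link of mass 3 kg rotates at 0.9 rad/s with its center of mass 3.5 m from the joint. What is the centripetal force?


F = m * omega^2 * r
= 3 * 0.9^2 * 3.5
= 3 * 0.81 * 3.5
= 8.505 N


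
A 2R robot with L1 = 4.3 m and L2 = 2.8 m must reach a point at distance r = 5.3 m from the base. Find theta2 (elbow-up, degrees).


cos(theta2) = (r^2 - L1^2 - L2^2) / (2*L1*L2)
cos(theta2) = (28.09 - 18.49 - 7.84) / 24.08
cos(theta2) = 0.07309
theta2 = 85.8085 degrees


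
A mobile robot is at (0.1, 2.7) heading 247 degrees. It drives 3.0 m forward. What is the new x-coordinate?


x_new = x0 + d*cos(theta)
= 0.1 + 3.0*cos(247)
= 0.1 + -1.1722
= -1.0722


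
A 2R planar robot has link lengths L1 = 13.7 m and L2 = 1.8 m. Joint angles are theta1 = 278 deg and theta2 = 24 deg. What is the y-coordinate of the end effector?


Convert angles to radians: theta1 = 4.852, theta2 = 0.4189
y = L1*sin(theta1) + L2*sin(theta1+theta2)
y = -13.5667 + -1.5265
y = -15.0932


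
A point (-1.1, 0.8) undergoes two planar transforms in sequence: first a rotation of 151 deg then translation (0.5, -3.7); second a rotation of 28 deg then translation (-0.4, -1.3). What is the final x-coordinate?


After transform 1:
x1 = cos(151)*-1.1 - sin(151)*0.8 + 0.5 = 1.0742
y1 = sin(151)*-1.1 + cos(151)*0.8 + -3.7 = -4.933
After transform 2:
x2 = cos(28)*1.0742 - sin(28)*-4.933 + -0.4
= 2.8644


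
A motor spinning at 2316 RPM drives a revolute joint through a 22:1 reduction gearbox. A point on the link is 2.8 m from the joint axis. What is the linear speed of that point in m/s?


omega_motor = 2316 * 2*pi/60 = 242.531 rad/s
omega_joint = omega_motor / 22 = 11.0241 rad/s
v = omega_joint * r = 11.0241 * 2.8
= 30.8676 m/s


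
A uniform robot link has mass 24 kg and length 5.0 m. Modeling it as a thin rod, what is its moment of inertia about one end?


I = (1/3) * m * L^2
= (1/3) * 24 * 5.0^2
= 0.333333 * 24 * 25.0
= 200.0 kg*m^2


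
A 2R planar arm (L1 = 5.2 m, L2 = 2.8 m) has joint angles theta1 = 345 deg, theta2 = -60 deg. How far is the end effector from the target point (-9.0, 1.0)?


End effector via forward kinematics:
x = L1*cos(t1) + L2*cos(t1+t2) = 5.7475
y = L1*sin(t1) + L2*sin(t1+t2) = -4.0505
Distance to target:
d = sqrt((-9.0 - 5.7475)^2 + (1.0 - -4.0505)^2)
= sqrt(217.489 + 25.5071)
= 15.5883 m


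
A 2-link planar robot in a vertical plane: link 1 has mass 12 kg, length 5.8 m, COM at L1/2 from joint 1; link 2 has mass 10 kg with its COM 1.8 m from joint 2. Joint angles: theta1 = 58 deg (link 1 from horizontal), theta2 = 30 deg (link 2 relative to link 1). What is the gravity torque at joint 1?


Horizontal distance from joint 1 to link-1 COM:
  x_c1 = (L1/2)*cos(t1) = 2.9 * 0.5299 = 1.5368 m
Horizontal distance from joint 1 to link-2 COM:
  x_c2 = L1*cos(t1) + Lc2*cos(t1+t2)
       = 5.8*0.5299 + 1.8*0.0349 = 3.1364 m
tau1 = m1*g*x_c1 + m2*g*x_c2
     = 12*9.81*1.5368 + 10*9.81*3.1364
     = 180.9081 + 307.676
     = 488.5841 Nm


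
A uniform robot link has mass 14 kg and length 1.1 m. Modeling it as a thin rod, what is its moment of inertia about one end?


I = (1/3) * m * L^2
= (1/3) * 14 * 1.1^2
= 0.333333 * 14 * 1.21
= 5.6467 kg*m^2


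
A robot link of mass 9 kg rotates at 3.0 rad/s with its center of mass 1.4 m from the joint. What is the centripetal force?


F = m * omega^2 * r
= 9 * 3.0^2 * 1.4
= 9 * 9.0 * 1.4
= 113.4 N


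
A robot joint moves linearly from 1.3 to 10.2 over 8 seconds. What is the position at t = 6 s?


s = t/T = 6/8 = 0.75
p(t) = p0 + (pf-p0)*s
= 1.3 + (10.2 - 1.3) * 0.75
= 7.975


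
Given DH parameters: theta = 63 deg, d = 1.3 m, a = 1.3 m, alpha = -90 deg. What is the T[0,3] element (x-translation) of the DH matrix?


T[0,3] = a * cos(theta)
= 1.3 * cos(63 deg)
= 1.3 * 0.454
= 0.5902


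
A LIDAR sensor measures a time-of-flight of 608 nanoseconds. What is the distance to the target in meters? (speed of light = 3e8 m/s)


tof = 608 ns = 6.08e-07 s
dist = c * tof / 2
= 3e8 * 6.08e-07 / 2
= 91.2 m


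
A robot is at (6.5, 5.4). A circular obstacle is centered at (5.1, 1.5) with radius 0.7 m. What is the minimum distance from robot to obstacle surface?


center_dist = sqrt((6.5-5.1)^2 + (5.4-1.5)^2)
= sqrt(1.96 + 15.21)
= 4.1437
min_dist = center_dist - radius = 4.1437 - 0.7 = 3.4437 m


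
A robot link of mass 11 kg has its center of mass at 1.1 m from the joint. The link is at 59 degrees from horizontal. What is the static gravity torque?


tau = m*g*L*cos(angle)
= 11 * 9.81 * 1.1 * cos(59 deg)
= 11 * 9.81 * 1.1 * 0.515
= 61.1355 Nm


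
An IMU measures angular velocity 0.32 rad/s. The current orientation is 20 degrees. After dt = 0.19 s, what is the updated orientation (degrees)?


delta_theta = w * dt = 0.32 * 0.19 = 0.0608 rad
= 3.4836 deg
theta_new = 20 + 3.4836 = 23.4836 deg


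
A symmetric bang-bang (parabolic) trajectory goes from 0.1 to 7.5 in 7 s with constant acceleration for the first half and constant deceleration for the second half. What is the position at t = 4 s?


Symmetric rest-to-rest: each phase covers (pf-p0)/2 in time T/2. 0.5*a*(T/2)^2 = (pf-p0)/2 => a = 4*(pf-p0)/T^2
a = 4*(7.5-0.1)/7^2 = 0.6041
t = 4 is in the deceleration phase (t > T/2).
p = pf - 0.5*a*(T-t)^2 = 7.5 - 0.5*0.6041*3^2
= 4.7816


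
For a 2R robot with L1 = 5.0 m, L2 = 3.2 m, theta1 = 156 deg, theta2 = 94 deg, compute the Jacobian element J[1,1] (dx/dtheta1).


J[1,1] = -L1*sin(t1) - L2*sin(t1+t2)
= -5.0*sin(156) - 3.2*sin(250)
= 0.9733


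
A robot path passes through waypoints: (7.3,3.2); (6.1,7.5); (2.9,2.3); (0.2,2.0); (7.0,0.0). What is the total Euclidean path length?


Segment lengths:
  seg1 = sqrt((-1.2)^2 + (4.3)^2) = 4.4643
  seg2 = sqrt((-3.2)^2 + (-5.2)^2) = 6.1057
  seg3 = sqrt((-2.7)^2 + (-0.3)^2) = 2.7166
  seg4 = sqrt((6.8)^2 + (-2.0)^2) = 7.088
Total = 20.3747


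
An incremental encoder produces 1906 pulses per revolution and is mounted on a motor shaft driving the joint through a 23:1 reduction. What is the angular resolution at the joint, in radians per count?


counts per rev = 1906
effective counts at joint = 1906 * 23 = 43838
resolution = 2*pi / 43838
= 1.4333e-04 rad/count


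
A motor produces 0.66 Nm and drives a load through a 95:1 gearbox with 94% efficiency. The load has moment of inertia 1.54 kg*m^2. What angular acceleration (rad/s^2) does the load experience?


tau_out = tau_motor * N * eta
= 0.66 * 95 * 0.94 = 58.938 Nm
alpha = tau_out / I = 58.938 / 1.54
= 38.2714 rad/s^2


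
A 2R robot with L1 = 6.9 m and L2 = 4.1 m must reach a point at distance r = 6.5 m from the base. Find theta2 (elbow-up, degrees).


cos(theta2) = (r^2 - L1^2 - L2^2) / (2*L1*L2)
cos(theta2) = (42.25 - 47.61 - 16.81) / 56.58
cos(theta2) = -0.391835
theta2 = 113.0687 degrees


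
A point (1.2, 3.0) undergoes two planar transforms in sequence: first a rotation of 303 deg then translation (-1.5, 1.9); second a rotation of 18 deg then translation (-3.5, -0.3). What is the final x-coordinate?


After transform 1:
x1 = cos(303)*1.2 - sin(303)*3.0 + -1.5 = 1.6696
y1 = sin(303)*1.2 + cos(303)*3.0 + 1.9 = 2.5275
After transform 2:
x2 = cos(18)*1.6696 - sin(18)*2.5275 + -3.5
= -2.6932


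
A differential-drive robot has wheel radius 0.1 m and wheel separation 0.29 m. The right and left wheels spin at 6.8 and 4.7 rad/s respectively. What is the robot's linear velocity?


vR = r*wR = 0.1*6.8 = 0.68 m/s
vL = r*wL = 0.1*4.7 = 0.47 m/s
v = (vR+vL)/2 = 0.575 m/s
omega = (vR-vL)/L = 0.7241 rad/s
linear velocity = 0.575 m/s


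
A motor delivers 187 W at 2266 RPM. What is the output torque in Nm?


omega = 2266 * 2*pi/60 = 237.295 rad/s
tau = P / omega = 187 / 237.295
= 0.788 Nm


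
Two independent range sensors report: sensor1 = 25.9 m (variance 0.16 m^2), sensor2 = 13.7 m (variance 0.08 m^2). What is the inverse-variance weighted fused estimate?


w1 = (1/var1) / (1/var1 + 1/var2)
   = 6.25 / (6.25 + 12.5) = 0.3333
w2 = 1 - w1 = 0.6667
fused = w1*s1 + w2*s2 = 8.6333 + 9.1333
= 17.7667 m


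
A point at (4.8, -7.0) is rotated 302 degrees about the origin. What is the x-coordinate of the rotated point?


x' = x*cos(theta) - y*sin(theta)
cos(302 deg) = 0.5299, sin(302 deg) = -0.848
x' = 4.8 * 0.5299 - -7.0 * -0.848
= 2.5436 - 5.9363
= -3.3927


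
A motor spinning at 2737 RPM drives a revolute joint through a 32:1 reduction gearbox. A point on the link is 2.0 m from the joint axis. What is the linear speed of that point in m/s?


omega_motor = 2737 * 2*pi/60 = 286.618 rad/s
omega_joint = omega_motor / 32 = 8.9568 rad/s
v = omega_joint * r = 8.9568 * 2.0
= 17.9136 m/s


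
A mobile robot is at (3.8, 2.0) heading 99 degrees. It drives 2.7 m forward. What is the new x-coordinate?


x_new = x0 + d*cos(theta)
= 3.8 + 2.7*cos(99)
= 3.8 + -0.4224
= 3.3776


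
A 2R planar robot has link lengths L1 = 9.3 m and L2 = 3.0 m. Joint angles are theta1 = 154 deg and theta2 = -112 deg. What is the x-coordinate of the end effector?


Convert angles to radians: theta1 = 2.6878, theta2 = -1.9548
x = L1*cos(theta1) + L2*cos(theta1+theta2)
x = -8.3588 + 2.2294
x = -6.1294


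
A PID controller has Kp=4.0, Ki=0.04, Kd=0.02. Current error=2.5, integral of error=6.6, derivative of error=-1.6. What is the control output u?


u = Kp*e + Ki*int(e) + Kd*de/dt
= 4.0*2.5 + 0.04*6.6 + 0.02*(-1.6)
= 10.0 + 0.264 + -0.032
= 10.232


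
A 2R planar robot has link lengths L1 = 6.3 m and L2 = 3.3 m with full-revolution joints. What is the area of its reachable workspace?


r_max = L1 + L2 = 9.6 m
r_min = |L1 - L2| = 3.0 m
Area = pi*(r_max^2 - r_min^2)
= pi*(92.16 - 9.0)
= pi * 83.16
= 261.2548 m^2


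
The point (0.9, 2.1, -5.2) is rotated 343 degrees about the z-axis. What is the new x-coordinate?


Rotation about z-axis: x' = x*cos(theta) - y*sin(theta)
= 0.9 * 0.9563 - 2.1 * -0.2924
= 1.4747


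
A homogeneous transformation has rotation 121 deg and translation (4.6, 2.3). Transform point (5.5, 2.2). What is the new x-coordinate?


x' = cos(theta)*px - sin(theta)*py + tx
= -0.515*5.5 - 0.8572*2.2 + 4.6
= -0.1185


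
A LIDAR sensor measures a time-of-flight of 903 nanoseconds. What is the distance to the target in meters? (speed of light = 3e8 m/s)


tof = 903 ns = 9.03e-07 s
dist = c * tof / 2
= 3e8 * 9.03e-07 / 2
= 135.45 m


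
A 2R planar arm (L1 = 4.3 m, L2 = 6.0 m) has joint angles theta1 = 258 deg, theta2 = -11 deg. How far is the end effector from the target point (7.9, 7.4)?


End effector via forward kinematics:
x = L1*cos(t1) + L2*cos(t1+t2) = -3.2384
y = L1*sin(t1) + L2*sin(t1+t2) = -9.7291
Distance to target:
d = sqrt((7.9 - -3.2384)^2 + (7.4 - -9.7291)^2)
= sqrt(124.0641 + 293.4048)
= 20.4321 m


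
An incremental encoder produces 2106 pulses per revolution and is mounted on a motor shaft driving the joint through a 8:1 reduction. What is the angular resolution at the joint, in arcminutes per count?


counts per rev = 2106
effective counts at joint = 2106 * 8 = 16848
resolution = 360*60 / 16848
= 1.2821 arcmin/count


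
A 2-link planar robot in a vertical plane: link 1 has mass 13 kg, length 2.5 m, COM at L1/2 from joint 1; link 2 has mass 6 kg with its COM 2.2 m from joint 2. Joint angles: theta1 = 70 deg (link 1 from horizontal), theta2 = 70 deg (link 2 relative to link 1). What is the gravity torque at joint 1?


Horizontal distance from joint 1 to link-1 COM:
  x_c1 = (L1/2)*cos(t1) = 1.25 * 0.342 = 0.4275 m
Horizontal distance from joint 1 to link-2 COM:
  x_c2 = L1*cos(t1) + Lc2*cos(t1+t2)
       = 2.5*0.342 + 2.2*-0.766 = -0.8302 m
tau1 = m1*g*x_c1 + m2*g*x_c2
     = 13*9.81*0.4275 + 6*9.81*-0.8302
     = 54.5223 + -48.8684
     = 5.6539 Nm


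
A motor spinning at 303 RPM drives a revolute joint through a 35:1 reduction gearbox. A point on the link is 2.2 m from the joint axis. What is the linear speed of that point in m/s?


omega_motor = 303 * 2*pi/60 = 31.7301 rad/s
omega_joint = omega_motor / 35 = 0.9066 rad/s
v = omega_joint * r = 0.9066 * 2.2
= 1.9945 m/s


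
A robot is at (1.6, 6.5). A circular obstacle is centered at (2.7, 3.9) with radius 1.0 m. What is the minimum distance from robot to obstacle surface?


center_dist = sqrt((1.6-2.7)^2 + (6.5-3.9)^2)
= sqrt(1.21 + 6.76)
= 2.8231
min_dist = center_dist - radius = 2.8231 - 1.0 = 1.8231 m


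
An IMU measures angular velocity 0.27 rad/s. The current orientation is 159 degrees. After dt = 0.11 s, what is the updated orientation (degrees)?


delta_theta = w * dt = 0.27 * 0.11 = 0.0297 rad
= 1.7017 deg
theta_new = 159 + 1.7017 = 160.7017 deg


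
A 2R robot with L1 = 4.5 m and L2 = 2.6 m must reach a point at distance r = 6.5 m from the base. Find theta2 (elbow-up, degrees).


cos(theta2) = (r^2 - L1^2 - L2^2) / (2*L1*L2)
cos(theta2) = (42.25 - 20.25 - 6.76) / 23.4
cos(theta2) = 0.651282
theta2 = 49.3617 degrees


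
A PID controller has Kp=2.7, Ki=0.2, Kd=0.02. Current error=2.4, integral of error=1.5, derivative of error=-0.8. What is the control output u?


u = Kp*e + Ki*int(e) + Kd*de/dt
= 2.7*2.4 + 0.2*1.5 + 0.02*(-0.8)
= 6.48 + 0.3 + -0.016
= 6.764


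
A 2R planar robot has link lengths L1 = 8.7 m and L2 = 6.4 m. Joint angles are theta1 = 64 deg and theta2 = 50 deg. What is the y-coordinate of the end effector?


Convert angles to radians: theta1 = 1.117, theta2 = 0.8727
y = L1*sin(theta1) + L2*sin(theta1+theta2)
y = 7.8195 + 5.8467
y = 13.6662


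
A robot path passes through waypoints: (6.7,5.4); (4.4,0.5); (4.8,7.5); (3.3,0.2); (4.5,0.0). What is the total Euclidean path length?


Segment lengths:
  seg1 = sqrt((-2.3)^2 + (-4.9)^2) = 5.4129
  seg2 = sqrt((0.4)^2 + (7.0)^2) = 7.0114
  seg3 = sqrt((-1.5)^2 + (-7.3)^2) = 7.4525
  seg4 = sqrt((1.2)^2 + (-0.2)^2) = 1.2166
Total = 21.0934


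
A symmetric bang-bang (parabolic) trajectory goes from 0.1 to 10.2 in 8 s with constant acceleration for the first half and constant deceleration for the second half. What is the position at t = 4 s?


Symmetric rest-to-rest: each phase covers (pf-p0)/2 in time T/2. 0.5*a*(T/2)^2 = (pf-p0)/2 => a = 4*(pf-p0)/T^2
a = 4*(10.2-0.1)/8^2 = 0.6312
t = 4 is in the acceleration phase (t <= T/2).
p = p0 + 0.5*a*t^2 = 0.1 + 0.5*0.6312*4^2
= 5.15


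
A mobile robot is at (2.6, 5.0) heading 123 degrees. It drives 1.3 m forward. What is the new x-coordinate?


x_new = x0 + d*cos(theta)
= 2.6 + 1.3*cos(123)
= 2.6 + -0.708
= 1.892


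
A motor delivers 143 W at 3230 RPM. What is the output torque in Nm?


omega = 3230 * 2*pi/60 = 338.2448 rad/s
tau = P / omega = 143 / 338.2448
= 0.4228 Nm


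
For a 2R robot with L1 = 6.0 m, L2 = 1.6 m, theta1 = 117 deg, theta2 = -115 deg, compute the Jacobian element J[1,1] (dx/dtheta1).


J[1,1] = -L1*sin(t1) - L2*sin(t1+t2)
= -6.0*sin(117) - 1.6*sin(2)
= -5.4019


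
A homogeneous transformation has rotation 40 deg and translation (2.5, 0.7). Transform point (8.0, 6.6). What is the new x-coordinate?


x' = cos(theta)*px - sin(theta)*py + tx
= 0.766*8.0 - 0.6428*6.6 + 2.5
= 4.386


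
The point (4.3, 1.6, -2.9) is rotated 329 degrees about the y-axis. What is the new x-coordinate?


Rotation about y-axis: x' = x*cos(theta) + z*sin(theta)
= 4.3 * 0.8572 + -2.9 * -0.515
= 5.1794


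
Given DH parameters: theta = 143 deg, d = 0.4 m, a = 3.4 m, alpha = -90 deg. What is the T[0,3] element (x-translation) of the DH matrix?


T[0,3] = a * cos(theta)
= 3.4 * cos(143 deg)
= 3.4 * -0.7986
= -2.7154


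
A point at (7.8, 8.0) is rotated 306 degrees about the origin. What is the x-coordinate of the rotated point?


x' = x*cos(theta) - y*sin(theta)
cos(306 deg) = 0.5878, sin(306 deg) = -0.809
x' = 7.8 * 0.5878 - 8.0 * -0.809
= 4.5847 - -6.4721
= 11.0569


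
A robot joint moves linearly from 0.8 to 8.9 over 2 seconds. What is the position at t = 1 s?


s = t/T = 1/2 = 0.5
p(t) = p0 + (pf-p0)*s
= 0.8 + (8.9 - 0.8) * 0.5
= 4.85


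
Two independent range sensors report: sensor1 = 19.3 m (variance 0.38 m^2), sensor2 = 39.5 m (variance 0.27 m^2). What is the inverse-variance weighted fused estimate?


w1 = (1/var1) / (1/var1 + 1/var2)
   = 2.6316 / (2.6316 + 3.7037) = 0.4154
w2 = 1 - w1 = 0.5846
fused = w1*s1 + w2*s2 = 8.0169 + 23.0923
= 31.1092 m


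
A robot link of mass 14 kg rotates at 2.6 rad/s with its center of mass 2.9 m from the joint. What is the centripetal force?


F = m * omega^2 * r
= 14 * 2.6^2 * 2.9
= 14 * 6.76 * 2.9
= 274.456 N


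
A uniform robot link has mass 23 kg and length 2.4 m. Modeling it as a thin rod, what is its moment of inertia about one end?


I = (1/3) * m * L^2
= (1/3) * 23 * 2.4^2
= 0.333333 * 23 * 5.76
= 44.16 kg*m^2


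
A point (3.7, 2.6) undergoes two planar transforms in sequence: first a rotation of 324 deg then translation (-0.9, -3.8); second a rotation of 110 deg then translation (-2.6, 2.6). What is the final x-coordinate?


After transform 1:
x1 = cos(324)*3.7 - sin(324)*2.6 + -0.9 = 3.6216
y1 = sin(324)*3.7 + cos(324)*2.6 + -3.8 = -3.8714
After transform 2:
x2 = cos(110)*3.6216 - sin(110)*-3.8714 + -2.6
= -0.2008


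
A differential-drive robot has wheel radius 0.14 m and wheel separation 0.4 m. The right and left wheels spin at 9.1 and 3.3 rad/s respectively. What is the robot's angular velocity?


vR = r*wR = 0.14*9.1 = 1.274 m/s
vL = r*wL = 0.14*3.3 = 0.462 m/s
v = (vR+vL)/2 = 0.868 m/s
omega = (vR-vL)/L = 2.03 rad/s
angular velocity = 2.03 rad/s


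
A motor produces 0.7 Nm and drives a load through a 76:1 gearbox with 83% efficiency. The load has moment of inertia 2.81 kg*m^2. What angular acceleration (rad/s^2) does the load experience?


tau_out = tau_motor * N * eta
= 0.7 * 76 * 0.83 = 44.156 Nm
alpha = tau_out / I = 44.156 / 2.81
= 15.7139 rad/s^2


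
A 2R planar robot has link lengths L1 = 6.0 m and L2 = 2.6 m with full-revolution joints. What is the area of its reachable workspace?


r_max = L1 + L2 = 8.6 m
r_min = |L1 - L2| = 3.4 m
Area = pi*(r_max^2 - r_min^2)
= pi*(73.96 - 11.56)
= pi * 62.4
= 196.0354 m^2


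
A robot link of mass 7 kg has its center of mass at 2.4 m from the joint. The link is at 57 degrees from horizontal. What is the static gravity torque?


tau = m*g*L*cos(angle)
= 7 * 9.81 * 2.4 * cos(57 deg)
= 7 * 9.81 * 2.4 * 0.5446
= 89.7609 Nm


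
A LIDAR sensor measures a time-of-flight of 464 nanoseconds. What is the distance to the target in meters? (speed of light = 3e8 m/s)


tof = 464 ns = 4.64e-07 s
dist = c * tof / 2
= 3e8 * 4.64e-07 / 2
= 69.6 m


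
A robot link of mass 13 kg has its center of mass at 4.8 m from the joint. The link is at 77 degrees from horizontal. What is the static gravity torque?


tau = m*g*L*cos(angle)
= 13 * 9.81 * 4.8 * cos(77 deg)
= 13 * 9.81 * 4.8 * 0.225
= 137.7024 Nm


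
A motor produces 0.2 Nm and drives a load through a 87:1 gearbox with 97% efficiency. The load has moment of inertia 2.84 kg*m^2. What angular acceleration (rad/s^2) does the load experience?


tau_out = tau_motor * N * eta
= 0.2 * 87 * 0.97 = 16.878 Nm
alpha = tau_out / I = 16.878 / 2.84
= 5.943 rad/s^2


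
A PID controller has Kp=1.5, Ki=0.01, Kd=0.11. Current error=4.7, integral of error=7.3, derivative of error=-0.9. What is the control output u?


u = Kp*e + Ki*int(e) + Kd*de/dt
= 1.5*4.7 + 0.01*7.3 + 0.11*(-0.9)
= 7.05 + 0.073 + -0.099
= 7.024


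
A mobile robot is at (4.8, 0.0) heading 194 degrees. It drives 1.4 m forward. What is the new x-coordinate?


x_new = x0 + d*cos(theta)
= 4.8 + 1.4*cos(194)
= 4.8 + -1.3584
= 3.4416


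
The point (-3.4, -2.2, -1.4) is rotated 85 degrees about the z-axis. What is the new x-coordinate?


Rotation about z-axis: x' = x*cos(theta) - y*sin(theta)
= -3.4 * 0.0872 - -2.2 * 0.9962
= 1.8953


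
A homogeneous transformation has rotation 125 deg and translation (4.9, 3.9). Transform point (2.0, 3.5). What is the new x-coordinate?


x' = cos(theta)*px - sin(theta)*py + tx
= -0.5736*2.0 - 0.8192*3.5 + 4.9
= 0.8858


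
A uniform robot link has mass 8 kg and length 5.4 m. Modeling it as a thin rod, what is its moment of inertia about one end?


I = (1/3) * m * L^2
= (1/3) * 8 * 5.4^2
= 0.333333 * 8 * 29.16
= 77.76 kg*m^2


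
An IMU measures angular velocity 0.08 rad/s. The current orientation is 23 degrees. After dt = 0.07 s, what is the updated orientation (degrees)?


delta_theta = w * dt = 0.08 * 0.07 = 0.0056 rad
= 0.3209 deg
theta_new = 23 + 0.3209 = 23.3209 deg


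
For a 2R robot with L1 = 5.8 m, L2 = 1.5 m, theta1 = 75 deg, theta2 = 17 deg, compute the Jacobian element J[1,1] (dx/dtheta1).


J[1,1] = -L1*sin(t1) - L2*sin(t1+t2)
= -5.8*sin(75) - 1.5*sin(92)
= -7.1015


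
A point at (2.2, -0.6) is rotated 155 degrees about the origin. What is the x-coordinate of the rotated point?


x' = x*cos(theta) - y*sin(theta)
cos(155 deg) = -0.9063, sin(155 deg) = 0.4226
x' = 2.2 * -0.9063 - -0.6 * 0.4226
= -1.9939 - -0.2536
= -1.7403


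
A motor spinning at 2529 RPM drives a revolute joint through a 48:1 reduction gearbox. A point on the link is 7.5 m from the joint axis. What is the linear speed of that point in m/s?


omega_motor = 2529 * 2*pi/60 = 264.8363 rad/s
omega_joint = omega_motor / 48 = 5.5174 rad/s
v = omega_joint * r = 5.5174 * 7.5
= 41.3807 m/s


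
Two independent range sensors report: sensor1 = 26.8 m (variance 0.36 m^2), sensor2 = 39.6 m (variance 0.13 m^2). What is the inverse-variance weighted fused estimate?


w1 = (1/var1) / (1/var1 + 1/var2)
   = 2.7778 / (2.7778 + 7.6923) = 0.2653
w2 = 1 - w1 = 0.7347
fused = w1*s1 + w2*s2 = 7.1102 + 29.0939
= 36.2041 m


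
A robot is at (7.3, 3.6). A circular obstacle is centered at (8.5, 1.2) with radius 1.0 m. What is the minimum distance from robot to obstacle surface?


center_dist = sqrt((7.3-8.5)^2 + (3.6-1.2)^2)
= sqrt(1.44 + 5.76)
= 2.6833
min_dist = center_dist - radius = 2.6833 - 1.0 = 1.6833 m


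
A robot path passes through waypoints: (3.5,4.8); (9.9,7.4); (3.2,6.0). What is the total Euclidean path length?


Segment lengths:
  seg1 = sqrt((6.4)^2 + (2.6)^2) = 6.908
  seg2 = sqrt((-6.7)^2 + (-1.4)^2) = 6.8447
Total = 13.7527


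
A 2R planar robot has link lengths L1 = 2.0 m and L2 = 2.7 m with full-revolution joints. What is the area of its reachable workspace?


r_max = L1 + L2 = 4.7 m
r_min = |L1 - L2| = 0.7 m
Area = pi*(r_max^2 - r_min^2)
= pi*(22.09 - 0.49)
= pi * 21.6
= 67.8584 m^2


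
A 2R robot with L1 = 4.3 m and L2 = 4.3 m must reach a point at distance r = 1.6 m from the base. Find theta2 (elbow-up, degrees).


cos(theta2) = (r^2 - L1^2 - L2^2) / (2*L1*L2)
cos(theta2) = (2.56 - 18.49 - 18.49) / 36.98
cos(theta2) = -0.930773
theta2 = 158.5557 degrees


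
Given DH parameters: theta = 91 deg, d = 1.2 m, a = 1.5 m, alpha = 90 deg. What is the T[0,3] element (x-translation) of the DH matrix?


T[0,3] = a * cos(theta)
= 1.5 * cos(91 deg)
= 1.5 * -0.0175
= -0.0262


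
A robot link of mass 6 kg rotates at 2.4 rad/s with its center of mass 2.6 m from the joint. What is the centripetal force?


F = m * omega^2 * r
= 6 * 2.4^2 * 2.6
= 6 * 5.76 * 2.6
= 89.856 N


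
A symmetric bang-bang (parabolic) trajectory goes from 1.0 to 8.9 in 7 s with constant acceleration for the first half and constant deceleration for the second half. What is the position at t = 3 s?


Symmetric rest-to-rest: each phase covers (pf-p0)/2 in time T/2. 0.5*a*(T/2)^2 = (pf-p0)/2 => a = 4*(pf-p0)/T^2
a = 4*(8.9-1.0)/7^2 = 0.6449
t = 3 is in the acceleration phase (t <= T/2).
p = p0 + 0.5*a*t^2 = 1.0 + 0.5*0.6449*3^2
= 3.902
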